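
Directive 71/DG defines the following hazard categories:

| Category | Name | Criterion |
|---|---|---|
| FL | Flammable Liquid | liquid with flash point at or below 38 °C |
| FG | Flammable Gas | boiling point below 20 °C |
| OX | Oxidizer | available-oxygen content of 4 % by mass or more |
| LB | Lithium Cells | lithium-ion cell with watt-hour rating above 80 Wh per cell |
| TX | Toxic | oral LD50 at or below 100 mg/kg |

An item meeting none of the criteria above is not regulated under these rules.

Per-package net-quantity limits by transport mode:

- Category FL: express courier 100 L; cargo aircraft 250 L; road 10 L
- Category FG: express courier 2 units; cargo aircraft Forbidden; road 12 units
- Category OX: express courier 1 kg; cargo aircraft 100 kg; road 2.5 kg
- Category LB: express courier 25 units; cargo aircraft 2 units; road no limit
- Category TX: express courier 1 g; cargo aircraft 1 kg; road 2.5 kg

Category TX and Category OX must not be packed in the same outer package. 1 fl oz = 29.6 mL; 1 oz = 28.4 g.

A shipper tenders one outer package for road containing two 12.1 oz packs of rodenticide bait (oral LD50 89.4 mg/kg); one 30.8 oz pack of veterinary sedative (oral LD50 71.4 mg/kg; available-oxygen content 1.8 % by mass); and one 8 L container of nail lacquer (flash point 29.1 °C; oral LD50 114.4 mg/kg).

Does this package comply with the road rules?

Yes

With oral LD50 89.4 mg/kg (≤ 100 mg/kg), the rodenticide bait falls in Category TX.
Veterinary sedative: oral LD50 71.4 mg/kg ≤ 100 mg/kg → Category TX (Toxic).
With flash point 29.1 °C (≤ 38 °C), the nail lacquer falls in Category FL.
Category TX net quantity: (two 12.1 oz packs = 687.28 g) + (one 30.8 oz pack = 874.72 g) = 1.562 kg.
1.562 kg is within the road limit of 2.5 kg for Category TX.
Category FL quantity: 8 L.
That is within the Category FL road limit of 10 L.
The segregation rule (Category TX with Category OX) does not apply to Category TX with Category FL.
Every hazard category is within its road limit and no segregation rule is violated.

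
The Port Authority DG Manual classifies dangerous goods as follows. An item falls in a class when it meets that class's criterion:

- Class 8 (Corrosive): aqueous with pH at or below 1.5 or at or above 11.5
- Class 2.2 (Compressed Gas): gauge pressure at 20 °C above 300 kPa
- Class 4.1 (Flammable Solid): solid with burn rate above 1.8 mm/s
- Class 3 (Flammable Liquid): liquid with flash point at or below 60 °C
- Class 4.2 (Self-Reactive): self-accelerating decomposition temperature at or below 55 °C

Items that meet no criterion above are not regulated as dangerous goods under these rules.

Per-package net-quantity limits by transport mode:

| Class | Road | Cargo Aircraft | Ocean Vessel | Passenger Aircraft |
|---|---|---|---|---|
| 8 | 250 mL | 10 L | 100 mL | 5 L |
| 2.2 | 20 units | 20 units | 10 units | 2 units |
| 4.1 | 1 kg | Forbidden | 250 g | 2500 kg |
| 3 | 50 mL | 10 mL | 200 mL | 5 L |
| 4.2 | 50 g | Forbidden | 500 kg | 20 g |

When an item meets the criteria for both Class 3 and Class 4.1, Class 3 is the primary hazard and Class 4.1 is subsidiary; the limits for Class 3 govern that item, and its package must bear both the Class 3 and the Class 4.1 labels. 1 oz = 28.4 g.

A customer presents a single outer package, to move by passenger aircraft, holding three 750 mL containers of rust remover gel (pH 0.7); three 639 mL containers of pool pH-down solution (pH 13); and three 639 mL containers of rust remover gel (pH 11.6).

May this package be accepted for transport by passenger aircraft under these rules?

No

Rust remover gel: pH 0.7 ≤ 1.5 → Class 8 (Corrosive).
With pH 13 (≥ 11.5), the pool pH-down solution falls in Class 8.
With pH 11.6 (≥ 11.5), the rust remover gel falls in Class 8.
Total Class 8: (three 750 mL containers = 2.25 L) + (three 639 mL containers = 1.917 L) + (three 639 mL containers = 1.917 L) = 6.084 L.
6.084 L > 5 L (passenger aircraft limit, Class 8) — over the limit.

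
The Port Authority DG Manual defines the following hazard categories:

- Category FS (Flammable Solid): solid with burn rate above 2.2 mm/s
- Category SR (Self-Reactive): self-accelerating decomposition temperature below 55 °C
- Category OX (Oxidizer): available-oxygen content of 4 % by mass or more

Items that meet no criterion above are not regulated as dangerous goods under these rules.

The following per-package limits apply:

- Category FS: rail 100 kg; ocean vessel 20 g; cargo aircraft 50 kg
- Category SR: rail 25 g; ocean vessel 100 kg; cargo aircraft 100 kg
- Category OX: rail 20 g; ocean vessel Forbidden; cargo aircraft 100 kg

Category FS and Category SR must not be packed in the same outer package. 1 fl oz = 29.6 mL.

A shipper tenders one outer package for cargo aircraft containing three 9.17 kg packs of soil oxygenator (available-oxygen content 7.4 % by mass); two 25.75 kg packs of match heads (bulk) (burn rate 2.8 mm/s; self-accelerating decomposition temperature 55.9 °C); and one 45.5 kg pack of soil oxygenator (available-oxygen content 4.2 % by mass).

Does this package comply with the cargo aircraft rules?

No

The soil oxygenator has available-oxygen content 7.4 % by mass, which is ≥ 4 % by mass, so it is Category OX (Oxidizer).
The match heads (bulk) have burn rate 2.8 mm/s, which is > 2.2 mm/s, so they are Category FS (Flammable Solid).
Available-oxygen content 4.2 % by mass meets the Category OX criterion (Oxidizer), so the soil oxygenator is Category OX.
Category OX net quantity: (three 9.17 kg packs = 27.51 kg) + 45.5 kg = 73.01 kg.
73.01 kg ≤ 100 kg (cargo aircraft limit, Category OX) — within limit.
Category FS quantity: two 25.75 kg packs = 51.5 kg.
That exceeds the Category FS cargo aircraft limit of 50 kg.
The segregation rule (Category FS with Category SR) does not apply to Category OX with Category FS.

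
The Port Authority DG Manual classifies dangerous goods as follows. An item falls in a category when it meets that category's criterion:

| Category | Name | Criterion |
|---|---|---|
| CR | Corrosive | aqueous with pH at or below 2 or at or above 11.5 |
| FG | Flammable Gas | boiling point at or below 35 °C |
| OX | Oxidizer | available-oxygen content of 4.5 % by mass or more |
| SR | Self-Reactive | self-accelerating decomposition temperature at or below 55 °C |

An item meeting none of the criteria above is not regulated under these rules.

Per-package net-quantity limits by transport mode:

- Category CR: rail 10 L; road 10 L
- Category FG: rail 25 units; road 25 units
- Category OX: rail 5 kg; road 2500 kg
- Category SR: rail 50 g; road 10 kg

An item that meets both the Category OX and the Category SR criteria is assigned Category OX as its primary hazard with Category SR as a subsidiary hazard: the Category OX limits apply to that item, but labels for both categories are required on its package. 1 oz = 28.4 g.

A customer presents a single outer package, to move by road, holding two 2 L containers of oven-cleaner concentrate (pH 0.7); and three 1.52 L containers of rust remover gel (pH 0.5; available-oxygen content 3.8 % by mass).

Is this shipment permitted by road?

The oven-cleaner concentrate has pH 0.7, which is ≤ 2, so it is Category CR (Corrosive).
Rust remover gel: pH 0.5 ≤ 2 → Category CR (Corrosive).
Category CR net quantity: (two 2 L containers = 4 L) + (three 1.52 L containers = 4.56 L) = 8.56 L.
8.56 L ≤ 10 L (road limit, Category CR) — within limit.

Yes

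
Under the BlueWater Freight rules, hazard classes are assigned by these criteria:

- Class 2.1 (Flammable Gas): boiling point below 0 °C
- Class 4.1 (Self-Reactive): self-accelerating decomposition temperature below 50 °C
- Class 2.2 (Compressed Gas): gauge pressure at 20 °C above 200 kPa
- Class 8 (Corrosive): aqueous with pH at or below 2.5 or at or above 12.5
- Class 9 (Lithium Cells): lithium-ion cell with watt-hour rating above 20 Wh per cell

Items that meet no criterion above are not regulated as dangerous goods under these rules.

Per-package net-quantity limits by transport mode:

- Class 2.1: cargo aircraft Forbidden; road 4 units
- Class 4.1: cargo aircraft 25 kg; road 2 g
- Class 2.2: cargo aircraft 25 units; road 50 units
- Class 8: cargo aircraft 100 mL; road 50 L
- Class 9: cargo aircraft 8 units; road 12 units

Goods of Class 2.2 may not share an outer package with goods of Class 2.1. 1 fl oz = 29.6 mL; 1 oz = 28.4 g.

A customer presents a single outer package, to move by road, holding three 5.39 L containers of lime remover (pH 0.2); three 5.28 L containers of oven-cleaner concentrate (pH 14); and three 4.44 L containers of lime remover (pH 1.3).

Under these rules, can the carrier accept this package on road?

Yes

Lime remover: pH 0.2 ≤ 2.5 → Class 8 (Corrosive).
The oven-cleaner concentrate has pH 14, which is ≥ 12.5, so it is Class 8 (Corrosive).
With pH 1.3 (≤ 2.5), the lime remover falls in Class 8.
Class 8 net quantity: (three 5.39 L containers = 16.17 L) + (three 5.28 L containers = 15.84 L) + (three 4.44 L containers = 13.32 L) = 45.33 L.
45.33 L ≤ 50 L (road limit, Class 8) — within limit.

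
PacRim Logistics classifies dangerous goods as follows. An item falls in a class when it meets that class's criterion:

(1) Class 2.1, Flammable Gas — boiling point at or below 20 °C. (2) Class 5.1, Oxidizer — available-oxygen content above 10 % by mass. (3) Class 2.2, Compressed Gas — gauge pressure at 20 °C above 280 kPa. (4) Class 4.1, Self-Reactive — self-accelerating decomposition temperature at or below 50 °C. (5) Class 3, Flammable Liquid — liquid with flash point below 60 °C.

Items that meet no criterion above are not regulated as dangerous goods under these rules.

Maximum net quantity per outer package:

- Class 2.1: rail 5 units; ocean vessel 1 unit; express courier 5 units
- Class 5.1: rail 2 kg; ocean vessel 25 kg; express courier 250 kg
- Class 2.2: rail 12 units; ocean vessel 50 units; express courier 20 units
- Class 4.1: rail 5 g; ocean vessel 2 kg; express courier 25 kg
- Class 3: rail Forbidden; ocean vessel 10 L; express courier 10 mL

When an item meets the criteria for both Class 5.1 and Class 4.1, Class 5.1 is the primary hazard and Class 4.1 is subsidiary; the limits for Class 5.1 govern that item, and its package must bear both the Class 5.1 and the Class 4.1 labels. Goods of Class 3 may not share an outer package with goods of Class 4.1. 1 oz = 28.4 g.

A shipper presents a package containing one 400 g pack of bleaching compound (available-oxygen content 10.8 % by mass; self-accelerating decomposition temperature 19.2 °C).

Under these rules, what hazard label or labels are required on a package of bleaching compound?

Available-oxygen content 10.8 % by mass meets the Class 5.1 criterion (Oxidizer), so the bleaching compound is Class 5.1.
With self-accelerating decomposition temperature 19.2 °C (≤ 50 °C), the bleaching compound falls in Class 4.1.
By the precedence rule Class 5.1 is primary and Class 4.1 is subsidiary, and that rule requires both labels on the package.

Class 4.1 and 5.1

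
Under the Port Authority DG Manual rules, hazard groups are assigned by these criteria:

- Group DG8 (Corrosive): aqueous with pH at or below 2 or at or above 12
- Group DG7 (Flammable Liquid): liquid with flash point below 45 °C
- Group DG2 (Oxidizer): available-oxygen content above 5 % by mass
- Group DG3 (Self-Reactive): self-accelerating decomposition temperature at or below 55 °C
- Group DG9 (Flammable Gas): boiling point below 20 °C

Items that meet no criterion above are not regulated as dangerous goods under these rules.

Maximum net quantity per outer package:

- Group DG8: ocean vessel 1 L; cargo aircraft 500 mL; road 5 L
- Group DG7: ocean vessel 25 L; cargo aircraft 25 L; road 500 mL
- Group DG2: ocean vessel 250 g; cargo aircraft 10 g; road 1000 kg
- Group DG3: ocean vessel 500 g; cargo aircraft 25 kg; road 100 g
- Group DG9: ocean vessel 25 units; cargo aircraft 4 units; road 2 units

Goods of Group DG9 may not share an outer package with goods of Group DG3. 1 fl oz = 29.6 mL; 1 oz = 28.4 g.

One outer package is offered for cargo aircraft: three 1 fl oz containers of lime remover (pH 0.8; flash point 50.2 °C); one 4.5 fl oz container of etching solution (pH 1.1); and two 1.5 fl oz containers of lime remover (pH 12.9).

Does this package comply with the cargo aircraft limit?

Yes

With pH 0.8 (≤ 2), the lime remover falls in Group DG8.
With pH 1.1 (≤ 2), the etching solution falls in Group DG8.
The lime remover has pH 12.9, which is ≥ 12, so it is Group DG8 (Corrosive).
Group DG8 net quantity: (three 1 fl oz containers = 88.8 mL) + (one 4.5 fl oz container = 133.2 mL) + (two 1.5 fl oz containers = 88.8 mL) = 310.8 mL.
310.8 mL ≤ 500 mL (cargo aircraft limit, Group DG8) — within limit.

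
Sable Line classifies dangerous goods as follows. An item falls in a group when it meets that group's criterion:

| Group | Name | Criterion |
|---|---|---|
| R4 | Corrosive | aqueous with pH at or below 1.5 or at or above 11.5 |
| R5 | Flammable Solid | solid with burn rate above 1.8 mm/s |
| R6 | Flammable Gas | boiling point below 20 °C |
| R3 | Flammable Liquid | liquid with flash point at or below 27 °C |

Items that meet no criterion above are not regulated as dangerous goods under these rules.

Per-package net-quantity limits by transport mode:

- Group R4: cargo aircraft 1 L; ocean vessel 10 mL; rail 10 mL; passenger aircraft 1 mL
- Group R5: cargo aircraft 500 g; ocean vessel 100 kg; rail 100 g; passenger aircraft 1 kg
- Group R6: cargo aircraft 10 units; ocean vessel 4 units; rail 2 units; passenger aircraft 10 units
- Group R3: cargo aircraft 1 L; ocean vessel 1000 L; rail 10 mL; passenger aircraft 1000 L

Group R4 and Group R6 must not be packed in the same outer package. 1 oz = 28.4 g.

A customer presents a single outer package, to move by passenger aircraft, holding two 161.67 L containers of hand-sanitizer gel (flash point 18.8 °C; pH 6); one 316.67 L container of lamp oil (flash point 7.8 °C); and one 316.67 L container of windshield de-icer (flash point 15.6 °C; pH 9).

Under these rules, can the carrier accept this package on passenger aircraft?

Flash point 18.8 °C meets the Group R3 criterion (Flammable Liquid), so the hand-sanitizer gel is Group R3.
With flash point 7.8 °C (≤ 27 °C), the lamp oil falls in Group R3.
Flash point 15.6 °C meets the Group R3 criterion (Flammable Liquid), so the windshield de-icer is Group R3.
Group R3 net quantity: (two 161.67 L containers = 323.34 L) + 316.67 L + 316.67 L = 956.68 L.
956.68 L ≤ 1000 L (passenger aircraft limit, Group R3) — within limit.

Yes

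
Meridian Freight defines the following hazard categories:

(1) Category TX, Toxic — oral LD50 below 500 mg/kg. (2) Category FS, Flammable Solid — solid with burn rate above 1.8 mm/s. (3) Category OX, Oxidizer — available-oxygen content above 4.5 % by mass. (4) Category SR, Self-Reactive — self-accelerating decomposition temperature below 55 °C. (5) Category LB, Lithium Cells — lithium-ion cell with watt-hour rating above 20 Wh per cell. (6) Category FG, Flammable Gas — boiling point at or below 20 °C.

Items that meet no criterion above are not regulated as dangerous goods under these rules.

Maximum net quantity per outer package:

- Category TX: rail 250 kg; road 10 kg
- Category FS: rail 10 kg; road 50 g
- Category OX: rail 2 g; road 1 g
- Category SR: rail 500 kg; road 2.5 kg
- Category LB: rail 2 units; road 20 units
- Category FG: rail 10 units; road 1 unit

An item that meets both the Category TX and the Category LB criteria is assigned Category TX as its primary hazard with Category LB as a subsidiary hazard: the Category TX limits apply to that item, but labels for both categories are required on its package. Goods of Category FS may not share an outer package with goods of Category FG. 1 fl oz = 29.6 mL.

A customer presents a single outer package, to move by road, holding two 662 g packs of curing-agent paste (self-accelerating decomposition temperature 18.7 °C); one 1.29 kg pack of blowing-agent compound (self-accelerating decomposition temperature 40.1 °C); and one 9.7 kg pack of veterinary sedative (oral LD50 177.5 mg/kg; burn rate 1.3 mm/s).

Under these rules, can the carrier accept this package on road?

No

The curing-agent paste has self-accelerating decomposition temperature 18.7 °C, which is < 55 °C, so it is Category SR (Self-Reactive).
Blowing-agent compound: self-accelerating decomposition temperature 40.1 °C < 55 °C → Category SR (Self-Reactive).
Oral LD50 177.5 mg/kg meets the Category TX criterion (Toxic), so the veterinary sedative is Category TX.
Category SR net quantity: (two 662 g packs = 1.324 kg) + 1.29 kg = 2.614 kg.
2.614 kg > 2.5 kg (road limit, Category SR) — over the limit.
Category TX quantity: 9.7 kg.
9.7 kg ≤ 10 kg (road limit, Category TX) — within limit.
The segregation rule (Category FS with Category FG) does not apply to Category SR with Category TX.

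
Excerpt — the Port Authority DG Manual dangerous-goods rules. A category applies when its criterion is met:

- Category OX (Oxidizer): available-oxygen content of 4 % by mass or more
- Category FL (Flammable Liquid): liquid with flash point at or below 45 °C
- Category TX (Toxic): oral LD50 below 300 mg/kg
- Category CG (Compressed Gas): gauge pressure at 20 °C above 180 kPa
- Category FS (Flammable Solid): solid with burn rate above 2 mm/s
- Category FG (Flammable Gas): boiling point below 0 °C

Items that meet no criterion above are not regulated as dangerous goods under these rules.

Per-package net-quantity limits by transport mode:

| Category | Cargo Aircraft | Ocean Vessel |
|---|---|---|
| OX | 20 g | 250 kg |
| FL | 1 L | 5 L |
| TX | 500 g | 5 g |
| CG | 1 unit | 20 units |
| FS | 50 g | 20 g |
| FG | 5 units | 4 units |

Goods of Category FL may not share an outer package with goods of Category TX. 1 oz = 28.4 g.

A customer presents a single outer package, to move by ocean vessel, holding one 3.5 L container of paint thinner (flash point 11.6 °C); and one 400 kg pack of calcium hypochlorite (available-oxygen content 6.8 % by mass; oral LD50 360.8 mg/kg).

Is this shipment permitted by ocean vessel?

With flash point 11.6 °C (≤ 45 °C), the paint thinner falls in Category FL.
With available-oxygen content 6.8 % by mass (≥ 4 % by mass), the calcium hypochlorite falls in Category OX.
Category FL quantity: 3.5 L.
3.5 L is within the ocean vessel limit of 5 L for Category FL.
Category OX quantity: 400 kg.
400 kg > 250 kg (ocean vessel limit, Category OX) — over the limit.
The segregation rule (Category FL with Category TX) does not apply to Category FL with Category OX.

No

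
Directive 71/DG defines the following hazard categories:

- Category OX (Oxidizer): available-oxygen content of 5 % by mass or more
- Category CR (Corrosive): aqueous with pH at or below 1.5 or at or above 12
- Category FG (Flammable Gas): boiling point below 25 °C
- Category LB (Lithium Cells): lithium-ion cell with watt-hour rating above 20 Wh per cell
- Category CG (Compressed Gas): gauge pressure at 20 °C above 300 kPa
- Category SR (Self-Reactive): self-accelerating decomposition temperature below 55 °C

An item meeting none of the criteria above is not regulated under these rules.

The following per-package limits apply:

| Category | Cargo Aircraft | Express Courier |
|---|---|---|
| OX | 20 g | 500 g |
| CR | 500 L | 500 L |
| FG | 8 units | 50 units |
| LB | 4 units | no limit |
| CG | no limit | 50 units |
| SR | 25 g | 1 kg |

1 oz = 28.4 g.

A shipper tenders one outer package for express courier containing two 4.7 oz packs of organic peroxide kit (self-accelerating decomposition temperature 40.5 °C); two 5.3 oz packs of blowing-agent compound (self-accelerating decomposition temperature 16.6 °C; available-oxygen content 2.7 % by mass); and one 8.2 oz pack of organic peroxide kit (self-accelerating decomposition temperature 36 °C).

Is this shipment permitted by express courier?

Self-accelerating decomposition temperature 40.5 °C meets the Category SR criterion (Self-Reactive), so the organic peroxide kit is Category SR.
Self-accelerating decomposition temperature 16.6 °C meets the Category SR criterion (Self-Reactive), so the blowing-agent compound is Category SR.
With self-accelerating decomposition temperature 36 °C (< 55 °C), the organic peroxide kit falls in Category SR.
Category SR net quantity: (two 4.7 oz packs = 266.96 g) + (two 5.3 oz packs = 301.04 g) + (one 8.2 oz pack = 232.88 g) = 800.88 g.
800.88 g is within the express courier limit of 1 kg for Category SR.

Yes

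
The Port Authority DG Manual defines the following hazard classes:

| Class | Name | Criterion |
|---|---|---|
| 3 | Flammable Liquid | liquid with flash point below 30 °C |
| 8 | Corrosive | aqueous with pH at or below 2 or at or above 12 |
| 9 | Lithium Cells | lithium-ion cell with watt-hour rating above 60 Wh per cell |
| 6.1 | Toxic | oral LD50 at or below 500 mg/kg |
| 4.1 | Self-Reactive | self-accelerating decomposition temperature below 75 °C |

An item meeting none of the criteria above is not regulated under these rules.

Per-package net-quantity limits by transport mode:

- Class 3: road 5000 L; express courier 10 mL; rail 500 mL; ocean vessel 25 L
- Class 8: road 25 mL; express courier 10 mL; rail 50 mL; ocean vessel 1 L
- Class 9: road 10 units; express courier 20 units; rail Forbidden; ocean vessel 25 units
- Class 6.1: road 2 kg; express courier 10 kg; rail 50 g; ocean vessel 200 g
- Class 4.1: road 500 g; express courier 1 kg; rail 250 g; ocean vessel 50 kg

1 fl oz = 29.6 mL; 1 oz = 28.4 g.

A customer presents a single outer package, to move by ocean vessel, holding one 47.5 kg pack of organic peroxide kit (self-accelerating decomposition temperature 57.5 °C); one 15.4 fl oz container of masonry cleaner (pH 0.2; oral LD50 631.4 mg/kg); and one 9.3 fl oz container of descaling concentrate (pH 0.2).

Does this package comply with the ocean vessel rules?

Yes

With self-accelerating decomposition temperature 57.5 °C (< 75 °C), the organic peroxide kit falls in Class 4.1.
The masonry cleaner has pH 0.2, which is ≤ 2, so it is Class 8 (Corrosive).
The descaling concentrate has pH 0.2, which is ≤ 2, so it is Class 8 (Corrosive).
Total Class 8: (one 15.4 fl oz container = 455.84 mL) + (one 9.3 fl oz container = 275.28 mL) = 731.12 mL.
That is within the Class 8 ocean vessel limit of 1 L.
Class 4.1 quantity: 47.5 kg.
47.5 kg is within the ocean vessel limit of 50 kg for Class 4.1.
Every hazard class is within its ocean vessel limit and no segregation rule is violated.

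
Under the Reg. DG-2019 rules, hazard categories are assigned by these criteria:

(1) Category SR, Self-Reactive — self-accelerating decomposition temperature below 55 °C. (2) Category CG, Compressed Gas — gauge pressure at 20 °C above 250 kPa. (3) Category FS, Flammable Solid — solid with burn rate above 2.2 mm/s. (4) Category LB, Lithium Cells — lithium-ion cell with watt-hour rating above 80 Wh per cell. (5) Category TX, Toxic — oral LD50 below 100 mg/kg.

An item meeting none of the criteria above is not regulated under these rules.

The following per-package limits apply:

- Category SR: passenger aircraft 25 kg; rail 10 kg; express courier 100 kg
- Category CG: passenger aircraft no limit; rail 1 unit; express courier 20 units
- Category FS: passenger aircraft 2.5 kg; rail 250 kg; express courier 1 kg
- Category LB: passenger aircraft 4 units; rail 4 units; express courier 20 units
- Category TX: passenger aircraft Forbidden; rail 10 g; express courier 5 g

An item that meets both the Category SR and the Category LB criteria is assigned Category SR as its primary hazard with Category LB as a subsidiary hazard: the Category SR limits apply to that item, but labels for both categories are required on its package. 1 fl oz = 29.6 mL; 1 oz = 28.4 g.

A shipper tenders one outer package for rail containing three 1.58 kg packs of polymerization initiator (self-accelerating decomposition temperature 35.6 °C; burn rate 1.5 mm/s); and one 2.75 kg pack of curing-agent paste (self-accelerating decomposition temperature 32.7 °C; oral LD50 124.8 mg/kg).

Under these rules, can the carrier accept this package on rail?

Polymerization initiator: self-accelerating decomposition temperature 35.6 °C < 55 °C → Category SR (Self-Reactive).
The curing-agent paste has self-accelerating decomposition temperature 32.7 °C, which is < 55 °C, so it is Category SR (Self-Reactive).
Total Category SR: (three 1.58 kg packs = 4.74 kg) + 2.75 kg = 7.49 kg.
7.49 kg ≤ 10 kg (rail limit, Category SR) — within limit.

Yes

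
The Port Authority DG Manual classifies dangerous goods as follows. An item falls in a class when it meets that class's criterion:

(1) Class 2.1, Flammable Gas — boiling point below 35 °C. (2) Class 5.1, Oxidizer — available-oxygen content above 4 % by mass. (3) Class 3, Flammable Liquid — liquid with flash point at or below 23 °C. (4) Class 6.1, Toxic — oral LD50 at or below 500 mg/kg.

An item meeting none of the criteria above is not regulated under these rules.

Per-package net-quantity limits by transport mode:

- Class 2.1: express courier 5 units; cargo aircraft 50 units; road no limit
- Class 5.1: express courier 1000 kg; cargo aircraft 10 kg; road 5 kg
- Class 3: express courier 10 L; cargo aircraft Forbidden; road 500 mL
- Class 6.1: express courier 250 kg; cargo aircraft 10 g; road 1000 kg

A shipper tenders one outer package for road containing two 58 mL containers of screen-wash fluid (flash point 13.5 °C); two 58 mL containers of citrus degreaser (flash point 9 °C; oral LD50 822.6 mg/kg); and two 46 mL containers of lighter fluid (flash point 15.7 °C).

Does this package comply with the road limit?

Yes

Screen-wash fluid: flash point 13.5 °C ≤ 23 °C → Class 3 (Flammable Liquid).
Citrus degreaser: flash point 9 °C ≤ 23 °C → Class 3 (Flammable Liquid).
Lighter fluid: flash point 15.7 °C ≤ 23 °C → Class 3 (Flammable Liquid).
Total Class 3: (two 58 mL containers = 116 mL) + (two 58 mL containers = 116 mL) + (two 46 mL containers = 92 mL) = 324 mL.
324 mL ≤ 500 mL (road limit, Class 3) — within limit.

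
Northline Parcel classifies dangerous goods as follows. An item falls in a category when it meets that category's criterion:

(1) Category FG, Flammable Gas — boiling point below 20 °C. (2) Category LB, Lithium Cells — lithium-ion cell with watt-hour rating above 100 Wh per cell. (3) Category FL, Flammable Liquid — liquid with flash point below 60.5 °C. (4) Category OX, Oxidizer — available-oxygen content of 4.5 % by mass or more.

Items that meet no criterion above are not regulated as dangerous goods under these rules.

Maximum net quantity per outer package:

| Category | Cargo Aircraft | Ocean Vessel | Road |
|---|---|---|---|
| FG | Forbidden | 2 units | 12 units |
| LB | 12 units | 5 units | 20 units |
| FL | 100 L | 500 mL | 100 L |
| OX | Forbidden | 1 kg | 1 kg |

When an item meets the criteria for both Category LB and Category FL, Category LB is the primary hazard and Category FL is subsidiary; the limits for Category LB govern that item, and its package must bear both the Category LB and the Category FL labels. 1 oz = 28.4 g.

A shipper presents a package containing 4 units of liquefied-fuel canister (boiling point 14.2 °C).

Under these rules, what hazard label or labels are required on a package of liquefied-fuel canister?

Category FG

The liquefied-fuel canister has boiling point 14.2 °C, which is < 20 °C, so it is Category FG (Flammable Gas).
Only the Category FG label is required.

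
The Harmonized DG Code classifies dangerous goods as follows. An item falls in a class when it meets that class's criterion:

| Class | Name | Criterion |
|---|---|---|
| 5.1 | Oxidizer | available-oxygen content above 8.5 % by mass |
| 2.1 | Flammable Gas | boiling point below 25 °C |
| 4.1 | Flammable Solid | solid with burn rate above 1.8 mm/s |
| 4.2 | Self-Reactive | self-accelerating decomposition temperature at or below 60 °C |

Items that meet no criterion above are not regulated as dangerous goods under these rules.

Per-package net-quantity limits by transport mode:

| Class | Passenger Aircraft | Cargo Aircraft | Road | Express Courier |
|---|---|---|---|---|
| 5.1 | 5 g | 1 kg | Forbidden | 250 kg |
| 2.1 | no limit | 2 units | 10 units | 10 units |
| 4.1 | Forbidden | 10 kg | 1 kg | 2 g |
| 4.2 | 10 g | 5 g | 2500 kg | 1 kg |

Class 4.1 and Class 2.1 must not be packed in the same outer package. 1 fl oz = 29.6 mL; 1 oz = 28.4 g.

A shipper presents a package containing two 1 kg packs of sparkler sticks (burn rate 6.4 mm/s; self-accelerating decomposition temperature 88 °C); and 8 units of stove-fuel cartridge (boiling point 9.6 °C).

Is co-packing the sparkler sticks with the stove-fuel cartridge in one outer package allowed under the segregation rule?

No

Sparkler sticks: burn rate 6.4 mm/s > 1.8 mm/s → Class 4.1 (Flammable Solid).
With boiling point 9.6 °C (< 25 °C), the stove-fuel cartridge falls in Class 2.1.
Class 4.1 and Class 2.1 may not share an outer package.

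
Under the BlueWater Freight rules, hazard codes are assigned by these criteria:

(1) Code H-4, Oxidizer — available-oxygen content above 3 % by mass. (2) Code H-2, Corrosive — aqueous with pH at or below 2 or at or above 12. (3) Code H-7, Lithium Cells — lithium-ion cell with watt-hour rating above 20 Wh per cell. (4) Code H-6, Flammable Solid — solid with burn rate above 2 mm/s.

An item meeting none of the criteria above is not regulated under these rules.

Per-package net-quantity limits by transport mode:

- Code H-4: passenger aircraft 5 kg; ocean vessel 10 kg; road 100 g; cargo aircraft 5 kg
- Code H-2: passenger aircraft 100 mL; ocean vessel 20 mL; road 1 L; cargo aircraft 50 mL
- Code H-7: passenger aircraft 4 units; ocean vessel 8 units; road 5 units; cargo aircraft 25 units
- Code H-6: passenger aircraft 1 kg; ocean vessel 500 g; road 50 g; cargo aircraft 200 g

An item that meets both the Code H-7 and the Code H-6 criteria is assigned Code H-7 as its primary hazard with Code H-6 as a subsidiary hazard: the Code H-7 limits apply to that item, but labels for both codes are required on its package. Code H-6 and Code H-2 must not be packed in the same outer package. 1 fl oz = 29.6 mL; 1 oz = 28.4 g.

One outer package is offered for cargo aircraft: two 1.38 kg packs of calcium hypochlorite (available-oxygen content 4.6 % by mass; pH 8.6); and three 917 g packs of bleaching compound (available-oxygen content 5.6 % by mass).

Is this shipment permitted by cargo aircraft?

No

With available-oxygen content 4.6 % by mass (> 3 % by mass), the calcium hypochlorite falls in Code H-4.
Bleaching compound: available-oxygen content 5.6 % by mass > 3 % by mass → Code H-4 (Oxidizer).
Total Code H-4: (two 1.38 kg packs = 2.76 kg) + (three 917 g packs = 2.751 kg) = 5.511 kg.
5.511 kg exceeds the cargo aircraft limit of 5 kg for Code H-4.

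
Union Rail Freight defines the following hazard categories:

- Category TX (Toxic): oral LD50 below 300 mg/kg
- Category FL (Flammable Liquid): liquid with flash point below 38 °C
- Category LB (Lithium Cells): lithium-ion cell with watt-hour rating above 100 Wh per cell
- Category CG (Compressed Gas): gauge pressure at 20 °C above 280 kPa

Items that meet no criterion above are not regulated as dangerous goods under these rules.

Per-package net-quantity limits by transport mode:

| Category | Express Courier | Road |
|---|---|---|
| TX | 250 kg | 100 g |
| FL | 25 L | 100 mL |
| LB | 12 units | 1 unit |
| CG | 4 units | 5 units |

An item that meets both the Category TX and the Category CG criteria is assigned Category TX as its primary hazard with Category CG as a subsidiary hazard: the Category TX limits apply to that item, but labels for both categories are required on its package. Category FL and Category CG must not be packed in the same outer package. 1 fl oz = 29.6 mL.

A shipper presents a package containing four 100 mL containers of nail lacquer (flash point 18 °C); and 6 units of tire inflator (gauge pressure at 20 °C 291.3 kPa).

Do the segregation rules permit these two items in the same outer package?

No

Flash point 18 °C meets the Category FL criterion (Flammable Liquid), so the nail lacquer is Category FL.
The tire inflator has gauge pressure at 20 °C 291.3 kPa, which is > 280 kPa, so it is Category CG (Compressed Gas).
Category FL and Category CG may not share an outer package.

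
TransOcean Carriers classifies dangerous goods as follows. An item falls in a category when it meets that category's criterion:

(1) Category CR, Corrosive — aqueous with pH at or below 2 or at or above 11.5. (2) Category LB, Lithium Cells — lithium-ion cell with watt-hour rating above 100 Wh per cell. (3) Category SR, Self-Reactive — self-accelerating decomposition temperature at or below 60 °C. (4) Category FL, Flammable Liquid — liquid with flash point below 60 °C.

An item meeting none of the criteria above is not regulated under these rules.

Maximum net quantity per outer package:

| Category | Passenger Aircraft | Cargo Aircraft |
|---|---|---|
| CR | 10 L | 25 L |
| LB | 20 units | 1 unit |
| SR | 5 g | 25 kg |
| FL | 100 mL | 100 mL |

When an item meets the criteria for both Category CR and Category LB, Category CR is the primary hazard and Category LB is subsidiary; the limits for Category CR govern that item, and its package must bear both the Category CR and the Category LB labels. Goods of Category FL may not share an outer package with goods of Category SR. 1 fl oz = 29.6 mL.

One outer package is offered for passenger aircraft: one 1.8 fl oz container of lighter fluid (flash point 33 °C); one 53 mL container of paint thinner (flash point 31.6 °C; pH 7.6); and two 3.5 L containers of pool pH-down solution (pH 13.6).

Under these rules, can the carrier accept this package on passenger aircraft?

No

The lighter fluid has flash point 33 °C, which is < 60 °C, so it is Category FL (Flammable Liquid).
With flash point 31.6 °C (< 60 °C), the paint thinner falls in Category FL.
pH 13.6 meets the Category CR criterion (Corrosive), so the pool pH-down solution is Category CR.
Total Category FL: (one 1.8 fl oz container = 53.28 mL) + 53 mL = 106.28 mL.
That exceeds the Category FL passenger aircraft limit of 100 mL.
Category CR quantity: two 3.5 L containers = 7 L.
7 L is within the passenger aircraft limit of 10 L for Category CR.
The segregation rule (Category FL with Category SR) does not apply to Category FL with Category CR.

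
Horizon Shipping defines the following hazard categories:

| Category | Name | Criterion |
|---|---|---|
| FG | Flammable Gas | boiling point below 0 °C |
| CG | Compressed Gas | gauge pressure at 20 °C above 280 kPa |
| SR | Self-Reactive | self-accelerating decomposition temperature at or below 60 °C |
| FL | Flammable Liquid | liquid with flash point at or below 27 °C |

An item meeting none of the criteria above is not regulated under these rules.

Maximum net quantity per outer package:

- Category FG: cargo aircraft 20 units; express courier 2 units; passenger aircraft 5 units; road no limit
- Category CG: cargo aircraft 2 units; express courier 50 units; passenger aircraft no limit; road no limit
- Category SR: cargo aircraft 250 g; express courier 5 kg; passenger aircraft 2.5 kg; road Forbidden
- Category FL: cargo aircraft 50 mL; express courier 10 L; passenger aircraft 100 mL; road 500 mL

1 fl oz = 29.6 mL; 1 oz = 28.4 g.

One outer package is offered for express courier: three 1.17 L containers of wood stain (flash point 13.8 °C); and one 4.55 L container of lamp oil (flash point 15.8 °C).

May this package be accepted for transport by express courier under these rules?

Wood stain: flash point 13.8 °C ≤ 27 °C → Category FL (Flammable Liquid).
Flash point 15.8 °C meets the Category FL criterion (Flammable Liquid), so the lamp oil is Category FL.
Category FL net quantity: (three 1.17 L containers = 3.51 L) + 4.55 L = 8.06 L.
That is within the Category FL express courier limit of 10 L.

Yes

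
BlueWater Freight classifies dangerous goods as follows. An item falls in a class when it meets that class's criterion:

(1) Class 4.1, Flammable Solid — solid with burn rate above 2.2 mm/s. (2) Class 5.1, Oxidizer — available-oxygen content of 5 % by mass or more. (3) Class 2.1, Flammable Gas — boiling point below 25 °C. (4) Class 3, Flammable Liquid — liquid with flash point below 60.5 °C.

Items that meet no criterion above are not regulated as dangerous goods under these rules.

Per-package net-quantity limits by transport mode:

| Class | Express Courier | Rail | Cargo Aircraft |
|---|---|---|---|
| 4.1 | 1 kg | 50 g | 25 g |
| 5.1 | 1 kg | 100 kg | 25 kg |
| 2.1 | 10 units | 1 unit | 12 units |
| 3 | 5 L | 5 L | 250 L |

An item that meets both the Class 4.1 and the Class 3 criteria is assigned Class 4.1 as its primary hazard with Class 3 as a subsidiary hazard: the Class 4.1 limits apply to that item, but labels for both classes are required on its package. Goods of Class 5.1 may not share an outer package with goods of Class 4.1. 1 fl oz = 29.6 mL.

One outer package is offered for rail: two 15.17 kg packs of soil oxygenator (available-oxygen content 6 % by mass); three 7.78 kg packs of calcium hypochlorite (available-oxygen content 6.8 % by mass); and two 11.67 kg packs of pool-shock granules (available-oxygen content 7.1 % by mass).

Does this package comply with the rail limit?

The soil oxygenator has available-oxygen content 6 % by mass, which is ≥ 5 % by mass, so it is Class 5.1 (Oxidizer).
Calcium hypochlorite: available-oxygen content 6.8 % by mass ≥ 5 % by mass → Class 5.1 (Oxidizer).
Available-oxygen content 7.1 % by mass meets the Class 5.1 criterion (Oxidizer), so the pool-shock granules are Class 5.1.
Class 5.1 net quantity: (two 15.17 kg packs = 30.34 kg) + (three 7.78 kg packs = 23.34 kg) + (two 11.67 kg packs = 23.34 kg) = 77.02 kg.
77.02 kg is within the rail limit of 100 kg for Class 5.1.

Yes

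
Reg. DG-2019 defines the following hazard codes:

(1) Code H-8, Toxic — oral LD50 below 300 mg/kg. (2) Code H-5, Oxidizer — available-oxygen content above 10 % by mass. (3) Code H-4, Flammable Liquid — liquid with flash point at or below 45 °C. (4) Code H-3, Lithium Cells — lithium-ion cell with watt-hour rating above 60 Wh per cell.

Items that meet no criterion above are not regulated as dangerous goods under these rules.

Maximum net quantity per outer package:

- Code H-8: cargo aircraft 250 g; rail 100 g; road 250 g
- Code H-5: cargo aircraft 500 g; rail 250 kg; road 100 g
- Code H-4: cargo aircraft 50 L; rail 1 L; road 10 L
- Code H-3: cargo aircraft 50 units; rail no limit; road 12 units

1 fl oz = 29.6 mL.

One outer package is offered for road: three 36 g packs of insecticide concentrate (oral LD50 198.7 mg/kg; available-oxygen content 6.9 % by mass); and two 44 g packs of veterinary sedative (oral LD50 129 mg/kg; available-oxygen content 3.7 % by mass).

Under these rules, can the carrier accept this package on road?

Yes

Insecticide concentrate: oral LD50 198.7 mg/kg < 300 mg/kg → Code H-8 (Toxic).
The veterinary sedative has oral LD50 129 mg/kg, which is < 300 mg/kg, so it is Code H-8 (Toxic).
Total Code H-8: (three 36 g packs = 108 g) + (two 44 g packs = 88 g) = 196 g.
196 g ≤ 250 g (road limit, Code H-8) — within limit.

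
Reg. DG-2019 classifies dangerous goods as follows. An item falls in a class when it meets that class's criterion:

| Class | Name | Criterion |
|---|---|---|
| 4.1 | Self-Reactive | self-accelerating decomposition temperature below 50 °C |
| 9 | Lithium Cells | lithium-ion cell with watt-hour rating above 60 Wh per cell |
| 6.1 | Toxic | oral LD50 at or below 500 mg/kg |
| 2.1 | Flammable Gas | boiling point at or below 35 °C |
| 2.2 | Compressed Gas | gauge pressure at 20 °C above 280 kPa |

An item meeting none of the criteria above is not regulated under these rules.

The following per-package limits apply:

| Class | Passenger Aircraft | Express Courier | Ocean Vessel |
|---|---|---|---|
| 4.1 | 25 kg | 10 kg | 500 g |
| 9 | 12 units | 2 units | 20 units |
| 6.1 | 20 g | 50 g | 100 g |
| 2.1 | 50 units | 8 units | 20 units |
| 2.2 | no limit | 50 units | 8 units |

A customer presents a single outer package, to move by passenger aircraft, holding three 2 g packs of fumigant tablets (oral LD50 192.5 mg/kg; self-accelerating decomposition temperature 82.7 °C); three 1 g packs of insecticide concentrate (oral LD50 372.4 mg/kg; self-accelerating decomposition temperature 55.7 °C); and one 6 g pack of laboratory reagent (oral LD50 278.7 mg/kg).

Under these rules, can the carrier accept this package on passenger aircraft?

Yes

The fumigant tablets have oral LD50 192.5 mg/kg, which is ≤ 500 mg/kg, so they are Class 6.1 (Toxic).
With oral LD50 372.4 mg/kg (≤ 500 mg/kg), the insecticide concentrate falls in Class 6.1.
Oral LD50 278.7 mg/kg meets the Class 6.1 criterion (Toxic), so the laboratory reagent is Class 6.1.
Total Class 6.1: (three 2 g packs = 6 g) + (three 1 g packs = 3 g) + 6 g = 15 g.
That is within the Class 6.1 passenger aircraft limit of 20 g.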